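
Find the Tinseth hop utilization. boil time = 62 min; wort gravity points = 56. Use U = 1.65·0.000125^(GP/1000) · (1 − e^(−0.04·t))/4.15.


bigness = 1.65·0.000125^(56/1000) = 0.9975
boil_factor = (1 − e^(−0.04·62))/4.15 = 0.2208
U = 0.9975 · 0.2208

0.2202


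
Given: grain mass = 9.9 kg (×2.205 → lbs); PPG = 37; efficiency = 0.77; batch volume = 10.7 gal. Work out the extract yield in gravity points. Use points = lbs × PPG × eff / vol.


lbs = 9.9 × 2.205 = 21.8295
points = 21.8295 × 37 × 0.77 / 10.7

58.1236 points


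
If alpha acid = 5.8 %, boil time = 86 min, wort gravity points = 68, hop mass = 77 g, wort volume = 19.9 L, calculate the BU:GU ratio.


U = 1.65·0.000125^(GP/1000)·(1−e^(−0.04t))/4.15;  IBU = (α/100)·m·U·1000/V;  BU:GU = IBU/GP
U = 1.65·0.000125^(68/1000)·(1−e^(−0.04·86))/4.15 = 0.2089
IBU = (5.8/100)·77·0.2089·1000/19.9 = 46.8746
BU:GU = 46.8746/68

0.6893


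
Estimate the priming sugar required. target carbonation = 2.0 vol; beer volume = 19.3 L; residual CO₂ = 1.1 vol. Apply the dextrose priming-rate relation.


sugar = (target − residual)·4.0·V
sugar = (2.0 − 1.1)·4.0·19.3

69.4800 g


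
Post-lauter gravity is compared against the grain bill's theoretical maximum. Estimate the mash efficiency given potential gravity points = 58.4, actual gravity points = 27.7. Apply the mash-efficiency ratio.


efficiency = actual / potential × 100
efficiency = 27.7 / 58.4 × 100

47.4315 %


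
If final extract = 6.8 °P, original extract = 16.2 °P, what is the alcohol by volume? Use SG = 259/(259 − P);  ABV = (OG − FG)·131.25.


OG = 259/(259 − 16.2) = 1.0667
FG = 259/(259 − 6.8) = 1.0270
ABV = (1.0667 − 1.0270)·131.25

5.2183 % ABV


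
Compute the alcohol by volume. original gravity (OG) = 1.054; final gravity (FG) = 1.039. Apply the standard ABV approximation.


ABV = (OG − FG) · 131.25
ABV = (1.054 − 1.039) · 131.25

1.9688 % ABV


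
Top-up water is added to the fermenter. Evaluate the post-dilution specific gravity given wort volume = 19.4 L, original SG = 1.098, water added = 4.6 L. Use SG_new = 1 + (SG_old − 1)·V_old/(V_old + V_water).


pts = (1.098 − 1)·1000·19.4/(19.4 + 4.6) = 79.2167
SG_new = 1 + 79.2167/1000

1.0792


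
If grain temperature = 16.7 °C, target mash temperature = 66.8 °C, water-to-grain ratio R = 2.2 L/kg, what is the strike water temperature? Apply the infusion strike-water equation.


T_strike = (0.41/R)·(T_mash − T_grain) + T_mash
T_strike = (0.41/2.2)·(66.8 − 16.7) + 66.8

76.1368 °C


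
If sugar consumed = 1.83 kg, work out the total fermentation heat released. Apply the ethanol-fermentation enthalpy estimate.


Q = m_sugar · 590 kJ/kg
Q = 1.83 · 590

1079.7000 kJ


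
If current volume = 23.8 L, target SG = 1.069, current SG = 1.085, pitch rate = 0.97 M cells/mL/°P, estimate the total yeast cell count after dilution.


V_w = V·((SG_c−1)/(SG_t−1)−1);  °P = 259 − 259/SG_t;  cells = rate·(V+V_w)·°P
V_w = 23.8·((1.085−1)/(1.069−1)−1) = 5.5188
V_final = 23.8 + 5.5188 = 29.3188
°P = 259 − 259/1.069 = 16.7175
cells = 0.97·29.3188·16.7175

475.4334 billion cells


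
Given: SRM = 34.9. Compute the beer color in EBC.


EBC = SRM · 1.97
EBC = 34.9 · 1.97

68.7530 EBC


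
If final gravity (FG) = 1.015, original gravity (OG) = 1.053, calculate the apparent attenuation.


AA = (OG − FG)/(OG − 1) · 100
AA = (1.053 − 1.015)/(1.053 − 1) · 100

71.6981 %


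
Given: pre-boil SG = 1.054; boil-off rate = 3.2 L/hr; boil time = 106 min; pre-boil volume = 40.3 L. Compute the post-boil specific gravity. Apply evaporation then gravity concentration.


V_post = V_pre − rate·(t/60);  SG_post = 1 + (SG_pre−1)·V_pre/V_post
V_post = 40.3 − 3.2·(106/60) = 34.6467
SG_post = 1 + (1.054 − 1)·40.3/34.6467

1.0628


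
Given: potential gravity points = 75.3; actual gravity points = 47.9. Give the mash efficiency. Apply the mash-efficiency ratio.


efficiency = actual / potential × 100
efficiency = 47.9 / 75.3 × 100

63.6122 %


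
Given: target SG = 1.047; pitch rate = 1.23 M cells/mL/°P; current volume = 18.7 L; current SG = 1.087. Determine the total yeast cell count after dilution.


V_w = V·((SG_c−1)/(SG_t−1)−1);  °P = 259 − 259/SG_t;  cells = rate·(V+V_w)·°P
V_w = 18.7·((1.087−1)/(1.047−1)−1) = 15.9149
V_final = 18.7 + 15.9149 = 34.6149
°P = 259 − 259/1.047 = 11.6266
cells = 1.23·34.6149·11.6266

495.0158 billion cells


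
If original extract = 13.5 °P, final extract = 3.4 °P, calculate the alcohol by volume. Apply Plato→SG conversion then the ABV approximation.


SG = 259/(259 − P);  ABV = (OG − FG)·131.25
OG = 259/(259 − 13.5) = 1.0550
FG = 259/(259 − 3.4) = 1.0133
ABV = (1.0550 − 1.0133)·131.25

5.4715 % ABV


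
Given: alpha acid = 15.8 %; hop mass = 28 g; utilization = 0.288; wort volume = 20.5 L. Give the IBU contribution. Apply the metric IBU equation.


IBU = (α/100)·mass·U·1000 / V
IBU = (15.8/100)·28·0.288·1000 / 20.5

62.1518 IBU


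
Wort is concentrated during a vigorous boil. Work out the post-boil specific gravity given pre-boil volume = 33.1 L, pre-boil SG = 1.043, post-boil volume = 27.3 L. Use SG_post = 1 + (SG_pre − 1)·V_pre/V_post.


pts_pre = (1.043 − 1)·1000 = 43.0000
pts_post = 43.0000·33.1/27.3 = 52.1355
SG_post = 1 + 52.1355/1000

1.0521


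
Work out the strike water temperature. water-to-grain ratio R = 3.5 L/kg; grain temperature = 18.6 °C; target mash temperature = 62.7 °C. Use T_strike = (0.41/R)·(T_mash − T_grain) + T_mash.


T_strike = (0.41/3.5)·(62.7 − 18.6) + 62.7

67.8660 °C


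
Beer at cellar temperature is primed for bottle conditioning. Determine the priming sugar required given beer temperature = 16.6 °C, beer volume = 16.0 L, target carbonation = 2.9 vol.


residual = 14.695·(0.01821 + 0.09011·e^(−0.04·T));  sugar = (target − residual)·4.0·V
residual = 14.695·(0.01821 + 0.09011·e^(−0.04·16.6)) = 0.9493
sugar = (2.9 − 0.9493)·4.0·16.0

124.8473 g


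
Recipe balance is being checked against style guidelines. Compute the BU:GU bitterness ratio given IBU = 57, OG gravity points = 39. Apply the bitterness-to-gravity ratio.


BU:GU = IBU / OG_points
BU:GU = 57 / 39

1.4615


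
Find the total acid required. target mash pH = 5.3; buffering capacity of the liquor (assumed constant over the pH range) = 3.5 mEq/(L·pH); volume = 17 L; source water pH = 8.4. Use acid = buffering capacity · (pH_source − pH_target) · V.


acid = 3.5 · (8.4 − 5.3) · 17

184.4500 mEq


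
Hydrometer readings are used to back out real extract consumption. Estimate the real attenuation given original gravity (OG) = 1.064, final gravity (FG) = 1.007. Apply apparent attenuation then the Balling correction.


AA = (OG−FG)/(OG−1)·100;  RA = AA·0.8192
AA = (1.064 − 1.007)/(1.064 − 1)·100 = 89.0625
RA = 89.0625·0.8192

72.9600 %


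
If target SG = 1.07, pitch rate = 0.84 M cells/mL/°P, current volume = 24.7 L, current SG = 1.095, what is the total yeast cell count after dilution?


V_w = V·((SG_c−1)/(SG_t−1)−1);  °P = 259 − 259/SG_t;  cells = rate·(V+V_w)·°P
V_w = 24.7·((1.095−1)/(1.07−1)−1) = 8.8214
V_final = 24.7 + 8.8214 = 33.5214
°P = 259 − 259/1.07 = 16.9439
cells = 0.84·33.5214·16.9439

477.1070 billion cells


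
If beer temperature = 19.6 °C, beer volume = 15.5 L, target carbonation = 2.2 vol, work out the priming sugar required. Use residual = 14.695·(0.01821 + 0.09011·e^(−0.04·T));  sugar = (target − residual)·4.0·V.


residual = 14.695·(0.01821 + 0.09011·e^(−0.04·19.6)) = 0.8722
sugar = (2.2 − 0.8722)·4.0·15.5

82.3249 g


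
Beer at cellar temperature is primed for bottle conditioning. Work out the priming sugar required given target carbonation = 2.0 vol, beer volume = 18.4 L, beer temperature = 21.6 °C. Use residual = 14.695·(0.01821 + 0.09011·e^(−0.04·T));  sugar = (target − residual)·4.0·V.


residual = 14.695·(0.01821 + 0.09011·e^(−0.04·21.6)) = 0.8257
sugar = (2.0 − 0.8257)·4.0·18.4

86.4288 g


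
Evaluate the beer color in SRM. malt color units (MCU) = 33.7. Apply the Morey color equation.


SRM = 1.4922 · MCU^0.6859
SRM = 1.4922 · 33.7^0.6859

16.6582 SRM


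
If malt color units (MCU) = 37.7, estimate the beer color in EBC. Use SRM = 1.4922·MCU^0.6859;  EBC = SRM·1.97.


SRM = 1.4922·37.7^0.6859 = 17.9903
EBC = 17.9903·1.97

35.4410 EBC


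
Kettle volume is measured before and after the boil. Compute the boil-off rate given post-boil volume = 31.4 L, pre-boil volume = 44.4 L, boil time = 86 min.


rate = (V_pre − V_post) / (t_min/60)
rate = (44.4 − 31.4) / (86/60)

9.0698 L/hr


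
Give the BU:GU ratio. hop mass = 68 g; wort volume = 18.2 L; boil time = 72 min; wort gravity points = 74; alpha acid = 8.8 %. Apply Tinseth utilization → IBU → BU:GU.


U = 1.65·0.000125^(GP/1000)·(1−e^(−0.04t))/4.15;  IBU = (α/100)·m·U·1000/V;  BU:GU = IBU/GP
U = 1.65·0.000125^(74/1000)·(1−e^(−0.04·72))/4.15 = 0.1930
IBU = (8.8/100)·68·0.1930·1000/18.2 = 63.4508
BU:GU = 63.4508/74

0.8574


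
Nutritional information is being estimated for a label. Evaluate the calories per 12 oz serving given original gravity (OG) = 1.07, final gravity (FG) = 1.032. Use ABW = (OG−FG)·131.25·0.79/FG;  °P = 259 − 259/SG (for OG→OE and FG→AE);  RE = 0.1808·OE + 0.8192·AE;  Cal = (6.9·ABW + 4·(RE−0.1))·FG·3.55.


ABW = (1.07 − 1.032)·131.25·0.79/1.032 = 3.8180
OE = 259 − 259/1.07 = 16.9439 °P
AE = 259 − 259/1.032 = 8.0310 °P
RE = 0.1808·16.9439 + 0.8192·8.0310 = 9.6425 °P
Cal = (6.9·3.8180 + 4·(9.6425−0.1))·1.032·3.55

236.3524 kcal


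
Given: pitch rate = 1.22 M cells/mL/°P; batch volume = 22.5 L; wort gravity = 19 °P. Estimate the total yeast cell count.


cells (billions) = rate · V_L · °P
cells = 1.22 · 22.5 · 19

521.5500 billion cells


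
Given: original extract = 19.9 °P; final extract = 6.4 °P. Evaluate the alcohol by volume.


SG = 259/(259 − P);  ABV = (OG − FG)·131.25
OG = 259/(259 − 19.9) = 1.0832
FG = 259/(259 − 6.4) = 1.0253
ABV = (1.0832 − 1.0253)·131.25

7.5984 % ABV


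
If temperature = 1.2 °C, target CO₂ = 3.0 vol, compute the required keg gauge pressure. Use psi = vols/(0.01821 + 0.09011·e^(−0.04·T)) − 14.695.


psi = 3.0/(0.01821 + 0.09011·e^(−0.04·1.2)) − 14.695

14.1243 psi


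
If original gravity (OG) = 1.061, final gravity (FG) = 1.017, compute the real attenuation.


AA = (OG−FG)/(OG−1)·100;  RA = AA·0.8192
AA = (1.061 − 1.017)/(1.061 − 1)·100 = 72.1311
RA = 72.1311·0.8192

59.0898 %


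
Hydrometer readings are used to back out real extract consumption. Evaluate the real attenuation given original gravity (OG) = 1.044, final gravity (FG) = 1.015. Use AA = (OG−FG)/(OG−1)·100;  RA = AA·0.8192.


AA = (1.044 − 1.015)/(1.044 − 1)·100 = 65.9091
RA = 65.9091·0.8192

53.9927 %


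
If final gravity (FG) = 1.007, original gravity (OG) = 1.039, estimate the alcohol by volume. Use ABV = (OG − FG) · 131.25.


ABV = (1.039 − 1.007) · 131.25

4.2000 % ABV


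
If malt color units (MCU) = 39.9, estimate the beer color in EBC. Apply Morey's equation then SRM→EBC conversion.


SRM = 1.4922·MCU^0.6859;  EBC = SRM·1.97
SRM = 1.4922·39.9^0.6859 = 18.7040
EBC = 18.7040·1.97

36.8469 EBC


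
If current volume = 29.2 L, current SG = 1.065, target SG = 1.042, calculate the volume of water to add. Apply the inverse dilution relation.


V_water = V·((SG_curr − 1)/(SG_target − 1) − 1)
V_water = 29.2·((1.065 − 1)/(1.042 − 1) − 1)

15.9905 L


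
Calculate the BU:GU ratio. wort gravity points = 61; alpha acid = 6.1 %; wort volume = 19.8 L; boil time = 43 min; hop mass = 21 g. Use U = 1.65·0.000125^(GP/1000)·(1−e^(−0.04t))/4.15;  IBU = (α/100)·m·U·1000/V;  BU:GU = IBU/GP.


U = 1.65·0.000125^(61/1000)·(1−e^(−0.04·43))/4.15 = 0.1886
IBU = (6.1/100)·21·0.1886·1000/19.8 = 12.2050
BU:GU = 12.2050/61

0.2001


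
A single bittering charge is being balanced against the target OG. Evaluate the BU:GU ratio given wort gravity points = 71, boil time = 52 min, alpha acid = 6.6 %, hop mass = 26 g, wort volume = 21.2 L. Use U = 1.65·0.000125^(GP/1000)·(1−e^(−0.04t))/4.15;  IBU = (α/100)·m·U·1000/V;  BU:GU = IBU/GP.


U = 1.65·0.000125^(71/1000)·(1−e^(−0.04·52))/4.15 = 0.1838
IBU = (6.6/100)·26·0.1838·1000/21.2 = 14.8779
BU:GU = 14.8779/71

0.2095


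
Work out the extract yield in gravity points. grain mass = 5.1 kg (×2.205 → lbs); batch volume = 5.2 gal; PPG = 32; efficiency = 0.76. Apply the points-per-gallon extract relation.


points = lbs × PPG × eff / vol
lbs = 5.1 × 2.205 = 11.2455
points = 11.2455 × 32 × 0.76 / 5.2

52.5943 points


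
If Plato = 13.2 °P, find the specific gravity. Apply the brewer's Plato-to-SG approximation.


SG = 259/(259 − P)
SG = 259/(259 − 13.2)

1.0537


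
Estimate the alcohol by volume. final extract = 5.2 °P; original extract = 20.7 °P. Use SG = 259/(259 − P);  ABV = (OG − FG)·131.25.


OG = 259/(259 − 20.7) = 1.0869
FG = 259/(259 − 5.2) = 1.0205
ABV = (1.0869 − 1.0205)·131.25

8.7119 % ABV


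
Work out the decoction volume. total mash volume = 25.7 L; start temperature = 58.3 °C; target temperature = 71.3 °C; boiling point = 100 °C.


V_dec = V_total·(T_target − T_start)/(T_boil − T_start)
V_dec = 25.7·(71.3 − 58.3)/(100 − 58.3)

8.0120 L


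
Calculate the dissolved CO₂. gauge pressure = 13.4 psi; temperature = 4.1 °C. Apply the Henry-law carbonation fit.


vols = (P + 14.695)·(0.01821 + 0.09011·e^(−0.04·T))
vols = (13.4 + 14.695)·(0.01821 + 0.09011·e^(−0.04·4.1))

2.6603 volumes


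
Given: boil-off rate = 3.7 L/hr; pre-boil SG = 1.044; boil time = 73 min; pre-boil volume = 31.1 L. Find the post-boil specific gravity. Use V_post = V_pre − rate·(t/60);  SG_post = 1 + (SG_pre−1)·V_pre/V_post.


V_post = 31.1 − 3.7·(73/60) = 26.5983
SG_post = 1 + (1.044 − 1)·31.1/26.5983

1.0514


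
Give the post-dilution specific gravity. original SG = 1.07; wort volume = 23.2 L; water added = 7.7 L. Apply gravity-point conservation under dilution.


SG_new = 1 + (SG_old − 1)·V_old/(V_old + V_water)
pts = (1.07 − 1)·1000·23.2/(23.2 + 7.7) = 52.5566
SG_new = 1 + 52.5566/1000

1.0526


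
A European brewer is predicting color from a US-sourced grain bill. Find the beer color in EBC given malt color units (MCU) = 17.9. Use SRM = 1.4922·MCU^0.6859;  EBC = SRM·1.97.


SRM = 1.4922·17.9^0.6859 = 10.7934
EBC = 10.7934·1.97

21.2630 EBC


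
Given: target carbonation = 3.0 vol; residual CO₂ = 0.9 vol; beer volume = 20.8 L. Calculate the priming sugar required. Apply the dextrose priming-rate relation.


sugar = (target − residual)·4.0·V
sugar = (3.0 − 0.9)·4.0·20.8

174.7200 g


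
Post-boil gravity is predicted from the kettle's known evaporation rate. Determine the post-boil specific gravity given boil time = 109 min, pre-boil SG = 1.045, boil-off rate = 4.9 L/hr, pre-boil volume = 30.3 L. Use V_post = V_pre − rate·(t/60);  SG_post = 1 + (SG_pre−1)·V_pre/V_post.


V_post = 30.3 − 4.9·(109/60) = 21.3983
SG_post = 1 + (1.045 − 1)·30.3/21.3983

1.0637


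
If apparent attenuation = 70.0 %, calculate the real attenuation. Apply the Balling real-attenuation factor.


RA = AA · 0.8192
RA = 70.0 · 0.8192

57.3440 %


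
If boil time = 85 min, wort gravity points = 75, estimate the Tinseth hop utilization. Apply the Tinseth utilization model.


U = 1.65·0.000125^(GP/1000) · (1 − e^(−0.04·t))/4.15
bigness = 1.65·0.000125^(75/1000) = 0.8409
boil_factor = (1 − e^(−0.04·85))/4.15 = 0.2329
U = 0.8409 · 0.2329

0.1959


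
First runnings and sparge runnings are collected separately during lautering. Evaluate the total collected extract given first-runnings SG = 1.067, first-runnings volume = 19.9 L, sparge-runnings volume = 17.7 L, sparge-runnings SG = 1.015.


total = Σ (SG_i − 1)·1000·V_i
first = (1.067 − 1)·1000·19.9 = 1333.3000
sparge = (1.015 − 1)·1000·17.7 = 265.5000
total = 1333.3000 + 265.5000

1598.8000 gravity·L


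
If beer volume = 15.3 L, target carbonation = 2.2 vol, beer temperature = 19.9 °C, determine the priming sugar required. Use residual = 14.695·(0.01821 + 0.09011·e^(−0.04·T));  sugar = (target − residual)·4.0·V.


residual = 14.695·(0.01821 + 0.09011·e^(−0.04·19.9)) = 0.8650
sugar = (2.2 − 0.8650)·4.0·15.3

81.7040 g


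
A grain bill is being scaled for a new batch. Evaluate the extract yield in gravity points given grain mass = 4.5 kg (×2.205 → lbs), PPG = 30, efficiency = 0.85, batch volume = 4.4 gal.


points = lbs × PPG × eff / vol
lbs = 4.5 × 2.205 = 9.9225
points = 9.9225 × 30 × 0.85 / 4.4

57.5054 points


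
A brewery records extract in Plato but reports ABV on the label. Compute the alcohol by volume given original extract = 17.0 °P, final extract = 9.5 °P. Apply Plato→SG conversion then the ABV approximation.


SG = 259/(259 − P);  ABV = (OG − FG)·131.25
OG = 259/(259 − 17.0) = 1.0702
FG = 259/(259 − 9.5) = 1.0381
ABV = (1.0702 − 1.0381)·131.25

4.2225 % ABV


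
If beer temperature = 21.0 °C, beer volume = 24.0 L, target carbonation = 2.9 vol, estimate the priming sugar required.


residual = 14.695·(0.01821 + 0.09011·e^(−0.04·T));  sugar = (target − residual)·4.0·V
residual = 14.695·(0.01821 + 0.09011·e^(−0.04·21.0)) = 0.8393
sugar = (2.9 − 0.8393)·4.0·24.0

197.8318 g


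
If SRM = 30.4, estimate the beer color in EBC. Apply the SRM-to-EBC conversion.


EBC = SRM · 1.97
EBC = 30.4 · 1.97

59.8880 EBC


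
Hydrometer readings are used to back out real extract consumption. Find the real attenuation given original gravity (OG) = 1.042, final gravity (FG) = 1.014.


AA = (OG−FG)/(OG−1)·100;  RA = AA·0.8192
AA = (1.042 − 1.014)/(1.042 − 1)·100 = 66.6667
RA = 66.6667·0.8192

54.6133 %


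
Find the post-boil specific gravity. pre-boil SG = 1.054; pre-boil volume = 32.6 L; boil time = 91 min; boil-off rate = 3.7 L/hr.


V_post = V_pre − rate·(t/60);  SG_post = 1 + (SG_pre−1)·V_pre/V_post
V_post = 32.6 − 3.7·(91/60) = 26.9883
SG_post = 1 + (1.054 − 1)·32.6/26.9883

1.0652


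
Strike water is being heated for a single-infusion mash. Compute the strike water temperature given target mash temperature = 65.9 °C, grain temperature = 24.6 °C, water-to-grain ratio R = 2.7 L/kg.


T_strike = (0.41/R)·(T_mash − T_grain) + T_mash
T_strike = (0.41/2.7)·(65.9 − 24.6) + 65.9

72.1715 °C


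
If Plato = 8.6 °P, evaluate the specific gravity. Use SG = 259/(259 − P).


SG = 259/(259 − 8.6)

1.0343


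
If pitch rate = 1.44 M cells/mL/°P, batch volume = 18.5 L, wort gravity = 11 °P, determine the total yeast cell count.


cells (billions) = rate · V_L · °P
cells = 1.44 · 18.5 · 11

293.0400 billion cells


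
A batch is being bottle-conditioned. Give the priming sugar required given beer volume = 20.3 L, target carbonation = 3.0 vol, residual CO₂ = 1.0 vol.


sugar = (target − residual)·4.0·V
sugar = (3.0 − 1.0)·4.0·20.3

162.4000 g


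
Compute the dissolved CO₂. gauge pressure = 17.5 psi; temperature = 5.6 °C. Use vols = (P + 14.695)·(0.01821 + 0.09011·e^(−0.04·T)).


vols = (17.5 + 14.695)·(0.01821 + 0.09011·e^(−0.04·5.6))

2.9052 volumes


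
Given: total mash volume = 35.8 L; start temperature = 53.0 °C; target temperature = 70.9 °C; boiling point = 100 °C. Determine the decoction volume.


V_dec = V_total·(T_target − T_start)/(T_boil − T_start)
V_dec = 35.8·(70.9 − 53.0)/(100 − 53.0)

13.6345 L


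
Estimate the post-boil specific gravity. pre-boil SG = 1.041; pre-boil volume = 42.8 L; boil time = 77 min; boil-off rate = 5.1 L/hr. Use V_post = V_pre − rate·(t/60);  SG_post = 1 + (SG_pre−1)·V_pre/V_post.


V_post = 42.8 − 5.1·(77/60) = 36.2550
SG_post = 1 + (1.041 − 1)·42.8/36.2550

1.0484


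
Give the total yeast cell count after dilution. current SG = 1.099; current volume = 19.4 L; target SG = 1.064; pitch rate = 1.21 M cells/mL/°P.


V_w = V·((SG_c−1)/(SG_t−1)−1);  °P = 259 − 259/SG_t;  cells = rate·(V+V_w)·°P
V_w = 19.4·((1.099−1)/(1.064−1)−1) = 10.6094
V_final = 19.4 + 10.6094 = 30.0094
°P = 259 − 259/1.064 = 15.5789
cells = 1.21·30.0094·15.5789

565.6925 billion cells


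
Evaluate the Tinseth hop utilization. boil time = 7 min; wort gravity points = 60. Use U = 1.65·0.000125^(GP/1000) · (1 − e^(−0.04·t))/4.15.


bigness = 1.65·0.000125^(60/1000) = 0.9623
boil_factor = (1 − e^(−0.04·7))/4.15 = 0.0588
U = 0.9623 · 0.0588

0.0566


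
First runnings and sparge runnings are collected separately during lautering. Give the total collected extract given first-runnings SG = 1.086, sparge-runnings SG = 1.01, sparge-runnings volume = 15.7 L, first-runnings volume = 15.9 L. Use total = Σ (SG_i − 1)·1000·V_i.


first = (1.086 − 1)·1000·15.9 = 1367.4000
sparge = (1.01 − 1)·1000·15.7 = 157.0000
total = 1367.4000 + 157.0000

1524.4000 gravity·L


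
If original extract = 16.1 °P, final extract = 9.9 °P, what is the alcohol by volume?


SG = 259/(259 − P);  ABV = (OG − FG)·131.25
OG = 259/(259 − 16.1) = 1.0663
FG = 259/(259 − 9.9) = 1.0397
ABV = (1.0663 − 1.0397)·131.25

3.4833 % ABV


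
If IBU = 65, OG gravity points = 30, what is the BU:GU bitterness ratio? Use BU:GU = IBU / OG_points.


BU:GU = 65 / 30

2.1667


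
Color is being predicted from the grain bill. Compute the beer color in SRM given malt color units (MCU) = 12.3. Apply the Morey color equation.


SRM = 1.4922 · MCU^0.6859
SRM = 1.4922 · 12.3^0.6859

8.3444 SRM


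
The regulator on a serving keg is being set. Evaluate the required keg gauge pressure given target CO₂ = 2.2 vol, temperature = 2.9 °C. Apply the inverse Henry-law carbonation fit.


psi = vols/(0.01821 + 0.09011·e^(−0.04·T)) − 14.695
psi = 2.2/(0.01821 + 0.09011·e^(−0.04·2.9)) − 14.695

7.6512 psi


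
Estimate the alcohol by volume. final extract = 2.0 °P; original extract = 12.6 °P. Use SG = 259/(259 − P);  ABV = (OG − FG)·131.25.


OG = 259/(259 − 12.6) = 1.0511
FG = 259/(259 − 2.0) = 1.0078
ABV = (1.0511 − 1.0078)·131.25

5.6902 % ABV


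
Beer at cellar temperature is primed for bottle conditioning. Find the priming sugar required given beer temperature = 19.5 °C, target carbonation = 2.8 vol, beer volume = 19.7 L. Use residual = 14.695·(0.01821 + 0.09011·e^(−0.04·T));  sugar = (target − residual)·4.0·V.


residual = 14.695·(0.01821 + 0.09011·e^(−0.04·19.5)) = 0.8746
sugar = (2.8 − 0.8746)·4.0·19.7

151.7214 g


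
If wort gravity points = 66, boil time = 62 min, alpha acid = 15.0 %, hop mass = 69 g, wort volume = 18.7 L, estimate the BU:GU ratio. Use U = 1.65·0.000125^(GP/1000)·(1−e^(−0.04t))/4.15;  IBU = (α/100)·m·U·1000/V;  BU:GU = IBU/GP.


U = 1.65·0.000125^(66/1000)·(1−e^(−0.04·62))/4.15 = 0.2013
IBU = (15.0/100)·69·0.2013·1000/18.7 = 111.4161
BU:GU = 111.4161/66

1.6881


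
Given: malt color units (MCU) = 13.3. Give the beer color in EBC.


SRM = 1.4922·MCU^0.6859;  EBC = SRM·1.97
SRM = 1.4922·13.3^0.6859 = 8.8039
EBC = 8.8039·1.97

17.3438 EBC


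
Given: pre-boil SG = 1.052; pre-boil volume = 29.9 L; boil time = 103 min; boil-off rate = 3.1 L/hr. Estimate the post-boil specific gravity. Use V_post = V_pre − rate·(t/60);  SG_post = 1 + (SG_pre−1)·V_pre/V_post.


V_post = 29.9 − 3.1·(103/60) = 24.5783
SG_post = 1 + (1.052 − 1)·29.9/24.5783

1.0633


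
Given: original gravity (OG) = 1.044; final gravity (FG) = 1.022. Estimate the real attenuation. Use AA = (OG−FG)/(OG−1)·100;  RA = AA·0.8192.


AA = (1.044 − 1.022)/(1.044 − 1)·100 = 50.0000
RA = 50.0000·0.8192

40.9600 %


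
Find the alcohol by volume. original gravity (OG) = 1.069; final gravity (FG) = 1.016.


ABV = (OG − FG) · 131.25
ABV = (1.069 − 1.016) · 131.25

6.9562 % ABV


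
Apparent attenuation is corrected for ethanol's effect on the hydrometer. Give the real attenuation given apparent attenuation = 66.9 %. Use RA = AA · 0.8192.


RA = 66.9 · 0.8192

54.8045 %


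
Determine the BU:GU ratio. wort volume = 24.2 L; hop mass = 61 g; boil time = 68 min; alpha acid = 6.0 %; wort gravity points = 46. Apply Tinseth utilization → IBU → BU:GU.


U = 1.65·0.000125^(GP/1000)·(1−e^(−0.04t))/4.15;  IBU = (α/100)·m·U·1000/V;  BU:GU = IBU/GP
U = 1.65·0.000125^(46/1000)·(1−e^(−0.04·68))/4.15 = 0.2456
IBU = (6.0/100)·61·0.2456·1000/24.2 = 37.1505
BU:GU = 37.1505/46

0.8076


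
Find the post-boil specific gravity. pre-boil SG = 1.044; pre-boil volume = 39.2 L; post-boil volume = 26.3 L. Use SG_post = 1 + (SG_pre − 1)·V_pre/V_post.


pts_pre = (1.044 − 1)·1000 = 44.0000
pts_post = 44.0000·39.2/26.3 = 65.5817
SG_post = 1 + 65.5817/1000

1.0656


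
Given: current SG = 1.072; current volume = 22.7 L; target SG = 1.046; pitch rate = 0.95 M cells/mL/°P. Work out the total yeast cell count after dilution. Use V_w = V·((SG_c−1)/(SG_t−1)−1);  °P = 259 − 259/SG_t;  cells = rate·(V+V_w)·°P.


V_w = 22.7·((1.072−1)/(1.046−1)−1) = 12.8304
V_final = 22.7 + 12.8304 = 35.5304
°P = 259 − 259/1.046 = 11.3901
cells = 0.95·35.5304·11.3901

384.4590 billion cells


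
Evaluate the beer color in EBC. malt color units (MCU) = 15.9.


SRM = 1.4922·MCU^0.6859;  EBC = SRM·1.97
SRM = 1.4922·15.9^0.6859 = 9.9510
EBC = 9.9510·1.97

19.6034 EBC


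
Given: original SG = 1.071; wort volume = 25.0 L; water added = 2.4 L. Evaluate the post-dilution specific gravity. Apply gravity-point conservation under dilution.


SG_new = 1 + (SG_old − 1)·V_old/(V_old + V_water)
pts = (1.071 − 1)·1000·25.0/(25.0 + 2.4) = 64.7810
SG_new = 1 + 64.7810/1000

1.0648


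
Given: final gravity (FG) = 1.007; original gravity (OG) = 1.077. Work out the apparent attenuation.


AA = (OG − FG)/(OG − 1) · 100
AA = (1.077 − 1.007)/(1.077 − 1) · 100

90.9091 %


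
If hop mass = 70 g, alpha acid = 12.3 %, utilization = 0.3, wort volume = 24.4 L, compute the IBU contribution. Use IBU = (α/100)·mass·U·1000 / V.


IBU = (12.3/100)·70·0.3·1000 / 24.4

105.8607 IBU


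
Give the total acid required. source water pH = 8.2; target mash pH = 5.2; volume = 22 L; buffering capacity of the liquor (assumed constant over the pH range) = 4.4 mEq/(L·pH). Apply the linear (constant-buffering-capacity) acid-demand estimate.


acid = buffering capacity · (pH_source − pH_target) · V
acid = 4.4 · (8.2 − 5.2) · 22

290.4000 mEq


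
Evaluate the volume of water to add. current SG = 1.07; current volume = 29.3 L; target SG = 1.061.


V_water = V·((SG_curr − 1)/(SG_target − 1) − 1)
V_water = 29.3·((1.07 − 1)/(1.061 − 1) − 1)

4.3230 L


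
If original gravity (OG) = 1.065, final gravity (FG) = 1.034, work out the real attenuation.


AA = (OG−FG)/(OG−1)·100;  RA = AA·0.8192
AA = (1.065 − 1.034)/(1.065 − 1)·100 = 47.6923
RA = 47.6923·0.8192

39.0695 %


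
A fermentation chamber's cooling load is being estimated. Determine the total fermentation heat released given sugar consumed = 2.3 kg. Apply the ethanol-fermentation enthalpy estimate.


Q = m_sugar · 590 kJ/kg
Q = 2.3 · 590

1357.0000 kJ


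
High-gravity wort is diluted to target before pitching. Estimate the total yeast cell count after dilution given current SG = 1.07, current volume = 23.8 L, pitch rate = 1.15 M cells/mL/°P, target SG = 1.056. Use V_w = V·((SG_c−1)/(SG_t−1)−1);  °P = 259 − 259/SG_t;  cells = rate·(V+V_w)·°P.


V_w = 23.8·((1.07−1)/(1.056−1)−1) = 5.9500
V_final = 23.8 + 5.9500 = 29.7500
°P = 259 − 259/1.056 = 13.7348
cells = 1.15·29.7500·13.7348

469.9035 billion cells


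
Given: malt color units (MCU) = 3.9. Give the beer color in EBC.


SRM = 1.4922·MCU^0.6859;  EBC = SRM·1.97
SRM = 1.4922·3.9^0.6859 = 3.7952
EBC = 3.7952·1.97

7.4766 EBC


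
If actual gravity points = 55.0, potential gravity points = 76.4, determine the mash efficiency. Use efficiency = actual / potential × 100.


efficiency = 55.0 / 76.4 × 100

71.9895 %


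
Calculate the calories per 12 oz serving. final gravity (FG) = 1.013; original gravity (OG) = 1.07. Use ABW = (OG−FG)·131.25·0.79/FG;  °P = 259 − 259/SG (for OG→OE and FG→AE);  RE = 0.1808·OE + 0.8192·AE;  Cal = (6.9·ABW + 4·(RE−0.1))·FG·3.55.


ABW = (1.07 − 1.013)·131.25·0.79/1.013 = 5.8343
OE = 259 − 259/1.07 = 16.9439 °P
AE = 259 − 259/1.013 = 3.3238 °P
RE = 0.1808·16.9439 + 0.8192·3.3238 = 5.7863 °P
Cal = (6.9·5.8343 + 4·(5.7863−0.1))·1.013·3.55

226.5654 kcal


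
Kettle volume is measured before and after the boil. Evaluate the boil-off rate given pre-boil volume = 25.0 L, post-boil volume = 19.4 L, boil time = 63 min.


rate = (V_pre − V_post) / (t_min/60)
rate = (25.0 − 19.4) / (63/60)

5.3333 L/hr


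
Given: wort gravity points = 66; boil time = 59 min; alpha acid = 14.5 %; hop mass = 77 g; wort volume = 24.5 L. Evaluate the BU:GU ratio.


U = 1.65·0.000125^(GP/1000)·(1−e^(−0.04t))/4.15;  IBU = (α/100)·m·U·1000/V;  BU:GU = IBU/GP
U = 1.65·0.000125^(66/1000)·(1−e^(−0.04·59))/4.15 = 0.1990
IBU = (14.5/100)·77·0.1990·1000/24.5 = 90.6674
BU:GU = 90.6674/66

1.3737


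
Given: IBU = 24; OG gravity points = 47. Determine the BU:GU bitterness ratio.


BU:GU = IBU / OG_points
BU:GU = 24 / 47

0.5106


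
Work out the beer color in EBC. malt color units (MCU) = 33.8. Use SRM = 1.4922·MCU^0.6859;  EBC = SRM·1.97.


SRM = 1.4922·33.8^0.6859 = 16.6921
EBC = 16.6921·1.97

32.8834 EBC


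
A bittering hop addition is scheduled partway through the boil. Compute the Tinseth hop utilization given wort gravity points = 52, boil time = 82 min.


U = 1.65·0.000125^(GP/1000) · (1 − e^(−0.04·t))/4.15
bigness = 1.65·0.000125^(52/1000) = 1.0340
boil_factor = (1 − e^(−0.04·82))/4.15 = 0.2319
U = 1.0340 · 0.2319

0.2398


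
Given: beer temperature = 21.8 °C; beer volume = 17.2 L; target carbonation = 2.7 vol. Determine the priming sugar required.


residual = 14.695·(0.01821 + 0.09011·e^(−0.04·T));  sugar = (target − residual)·4.0·V
residual = 14.695·(0.01821 + 0.09011·e^(−0.04·21.8)) = 0.8212
sugar = (2.7 − 0.8212)·4.0·17.2

129.2581 g


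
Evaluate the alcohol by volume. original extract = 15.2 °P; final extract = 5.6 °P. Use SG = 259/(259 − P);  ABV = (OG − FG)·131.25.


OG = 259/(259 − 15.2) = 1.0623
FG = 259/(259 − 5.6) = 1.0221
ABV = (1.0623 − 1.0221)·131.25

5.2824 % ABV


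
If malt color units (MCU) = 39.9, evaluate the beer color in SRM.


SRM = 1.4922 · MCU^0.6859
SRM = 1.4922 · 39.9^0.6859

18.7040 SRM


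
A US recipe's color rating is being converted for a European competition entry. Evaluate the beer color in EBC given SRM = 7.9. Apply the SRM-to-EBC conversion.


EBC = SRM · 1.97
EBC = 7.9 · 1.97

15.5630 EBC


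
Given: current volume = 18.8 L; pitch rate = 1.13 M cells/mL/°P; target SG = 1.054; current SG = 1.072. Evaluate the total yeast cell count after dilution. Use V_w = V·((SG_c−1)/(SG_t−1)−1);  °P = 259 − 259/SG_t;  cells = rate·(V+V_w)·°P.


V_w = 18.8·((1.072−1)/(1.054−1)−1) = 6.2667
V_final = 18.8 + 6.2667 = 25.0667
°P = 259 − 259/1.054 = 13.2694
cells = 1.13·25.0667·13.2694

375.8616 billion cells


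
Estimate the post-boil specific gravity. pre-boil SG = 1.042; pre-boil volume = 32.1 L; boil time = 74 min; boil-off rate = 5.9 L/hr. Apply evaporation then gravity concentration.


V_post = V_pre − rate·(t/60);  SG_post = 1 + (SG_pre−1)·V_pre/V_post
V_post = 32.1 − 5.9·(74/60) = 24.8233
SG_post = 1 + (1.042 − 1)·32.1/24.8233

1.0543


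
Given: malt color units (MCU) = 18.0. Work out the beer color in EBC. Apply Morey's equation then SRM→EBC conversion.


SRM = 1.4922·MCU^0.6859;  EBC = SRM·1.97
SRM = 1.4922·18.0^0.6859 = 10.8347
EBC = 10.8347·1.97

21.3444 EBC


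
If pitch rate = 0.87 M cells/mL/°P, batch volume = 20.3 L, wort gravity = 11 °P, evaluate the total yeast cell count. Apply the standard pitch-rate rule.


cells (billions) = rate · V_L · °P
cells = 0.87 · 20.3 · 11

194.2710 billion cells


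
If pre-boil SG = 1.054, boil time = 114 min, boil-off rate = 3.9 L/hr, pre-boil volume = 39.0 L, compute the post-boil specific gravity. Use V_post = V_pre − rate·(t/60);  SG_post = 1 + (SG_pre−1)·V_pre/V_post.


V_post = 39.0 − 3.9·(114/60) = 31.5900
SG_post = 1 + (1.054 − 1)·39.0/31.5900

1.0667


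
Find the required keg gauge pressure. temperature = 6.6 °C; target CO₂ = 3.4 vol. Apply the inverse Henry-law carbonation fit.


psi = vols/(0.01821 + 0.09011·e^(−0.04·T)) − 14.695
psi = 3.4/(0.01821 + 0.09011·e^(−0.04·6.6)) − 14.695

24.2012 psi


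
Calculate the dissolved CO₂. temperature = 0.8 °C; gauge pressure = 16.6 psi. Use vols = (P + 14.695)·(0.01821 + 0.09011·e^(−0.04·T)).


vols = (16.6 + 14.695)·(0.01821 + 0.09011·e^(−0.04·0.8))

3.3011 volumes


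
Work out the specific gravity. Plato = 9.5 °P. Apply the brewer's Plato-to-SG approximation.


SG = 259/(259 − P)
SG = 259/(259 − 9.5)

1.0381


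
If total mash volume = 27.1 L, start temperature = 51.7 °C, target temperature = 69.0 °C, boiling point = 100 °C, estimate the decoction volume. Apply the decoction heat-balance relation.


V_dec = V_total·(T_target − T_start)/(T_boil − T_start)
V_dec = 27.1·(69.0 − 51.7)/(100 − 51.7)

9.7066 L


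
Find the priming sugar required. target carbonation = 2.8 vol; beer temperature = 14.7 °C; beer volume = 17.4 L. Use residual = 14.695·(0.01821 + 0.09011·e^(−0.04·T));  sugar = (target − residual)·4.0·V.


residual = 14.695·(0.01821 + 0.09011·e^(−0.04·14.7)) = 1.0031
sugar = (2.8 − 1.0031)·4.0·17.4

125.0651 g


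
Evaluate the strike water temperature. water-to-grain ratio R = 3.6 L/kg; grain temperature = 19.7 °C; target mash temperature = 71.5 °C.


T_strike = (0.41/R)·(T_mash − T_grain) + T_mash
T_strike = (0.41/3.6)·(71.5 − 19.7) + 71.5

77.3994 °C


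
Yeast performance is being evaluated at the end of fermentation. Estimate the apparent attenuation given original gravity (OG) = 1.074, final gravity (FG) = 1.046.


AA = (OG − FG)/(OG − 1) · 100
AA = (1.074 − 1.046)/(1.074 − 1) · 100

37.8378 %


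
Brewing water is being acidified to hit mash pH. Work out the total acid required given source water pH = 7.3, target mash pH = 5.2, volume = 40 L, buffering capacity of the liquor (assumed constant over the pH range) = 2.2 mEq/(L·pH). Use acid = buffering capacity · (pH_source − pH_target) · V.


acid = 2.2 · (7.3 − 5.2) · 40

184.8000 mEq


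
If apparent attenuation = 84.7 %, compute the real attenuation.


RA = AA · 0.8192
RA = 84.7 · 0.8192

69.3862 %


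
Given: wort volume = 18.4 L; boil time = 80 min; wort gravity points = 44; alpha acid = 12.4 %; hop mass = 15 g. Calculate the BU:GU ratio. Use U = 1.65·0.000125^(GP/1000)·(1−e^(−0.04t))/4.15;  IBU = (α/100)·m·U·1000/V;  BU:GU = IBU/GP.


U = 1.65·0.000125^(44/1000)·(1−e^(−0.04·80))/4.15 = 0.2568
IBU = (12.4/100)·15·0.2568·1000/18.4 = 25.9610
BU:GU = 25.9610/44

0.5900


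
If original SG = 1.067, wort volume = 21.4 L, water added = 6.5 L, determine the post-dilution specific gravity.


SG_new = 1 + (SG_old − 1)·V_old/(V_old + V_water)
pts = (1.067 − 1)·1000·21.4/(21.4 + 6.5) = 51.3907
SG_new = 1 + 51.3907/1000

1.0514


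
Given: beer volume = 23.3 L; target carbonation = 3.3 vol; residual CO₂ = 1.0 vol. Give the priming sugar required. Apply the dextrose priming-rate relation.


sugar = (target − residual)·4.0·V
sugar = (3.3 − 1.0)·4.0·23.3

214.3600 g


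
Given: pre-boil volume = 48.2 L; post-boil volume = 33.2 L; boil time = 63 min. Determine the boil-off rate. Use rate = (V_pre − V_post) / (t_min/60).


rate = (48.2 − 33.2) / (63/60)

14.2857 L/hr


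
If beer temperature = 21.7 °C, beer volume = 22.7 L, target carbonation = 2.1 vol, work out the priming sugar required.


residual = 14.695·(0.01821 + 0.09011·e^(−0.04·T));  sugar = (target − residual)·4.0·V
residual = 14.695·(0.01821 + 0.09011·e^(−0.04·21.7)) = 0.8235
sugar = (2.1 − 0.8235)·4.0·22.7

115.9091 g


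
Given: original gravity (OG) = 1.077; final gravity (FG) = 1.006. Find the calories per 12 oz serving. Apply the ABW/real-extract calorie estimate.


ABW = (OG−FG)·131.25·0.79/FG;  °P = 259 − 259/SG (for OG→OE and FG→AE);  RE = 0.1808·OE + 0.8192·AE;  Cal = (6.9·ABW + 4·(RE−0.1))·FG·3.55
ABW = (1.077 − 1.006)·131.25·0.79/1.006 = 7.3179
OE = 259 − 259/1.077 = 18.5172 °P
AE = 259 − 259/1.006 = 1.5447 °P
RE = 0.1808·18.5172 + 0.8192·1.5447 = 4.6133 °P
Cal = (6.9·7.3179 + 4·(4.6133−0.1))·1.006·3.55

244.8017 kcal


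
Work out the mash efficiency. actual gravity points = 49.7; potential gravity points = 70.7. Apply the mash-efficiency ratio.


efficiency = actual / potential × 100
efficiency = 49.7 / 70.7 × 100

70.2970 %


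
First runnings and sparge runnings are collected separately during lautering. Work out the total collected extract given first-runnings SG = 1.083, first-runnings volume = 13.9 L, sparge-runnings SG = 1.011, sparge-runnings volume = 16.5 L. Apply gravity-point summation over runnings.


total = Σ (SG_i − 1)·1000·V_i
first = (1.083 − 1)·1000·13.9 = 1153.7000
sparge = (1.011 − 1)·1000·16.5 = 181.5000
total = 1153.7000 + 181.5000

1335.2000 gravity·L


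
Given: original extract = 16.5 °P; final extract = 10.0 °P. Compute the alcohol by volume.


SG = 259/(259 − P);  ABV = (OG − FG)·131.25
OG = 259/(259 − 16.5) = 1.0680
FG = 259/(259 − 10.0) = 1.0402
ABV = (1.0680 − 1.0402)·131.25

3.6593 % ABV


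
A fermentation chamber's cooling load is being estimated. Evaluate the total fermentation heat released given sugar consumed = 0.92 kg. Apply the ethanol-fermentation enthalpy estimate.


Q = m_sugar · 590 kJ/kg
Q = 0.92 · 590

542.8000 kJ


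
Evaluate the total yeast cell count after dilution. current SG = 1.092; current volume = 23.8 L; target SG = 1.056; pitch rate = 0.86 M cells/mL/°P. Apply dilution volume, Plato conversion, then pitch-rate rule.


V_w = V·((SG_c−1)/(SG_t−1)−1);  °P = 259 − 259/SG_t;  cells = rate·(V+V_w)·°P
V_w = 23.8·((1.092−1)/(1.056−1)−1) = 15.3000
V_final = 23.8 + 15.3000 = 39.1000
°P = 259 − 259/1.056 = 13.7348
cells = 0.86·39.1000·13.7348

461.8480 billion cells


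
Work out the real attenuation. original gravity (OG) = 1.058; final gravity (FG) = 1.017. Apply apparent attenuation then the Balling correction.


AA = (OG−FG)/(OG−1)·100;  RA = AA·0.8192
AA = (1.058 − 1.017)/(1.058 − 1)·100 = 70.6897
RA = 70.6897·0.8192

57.9090 %


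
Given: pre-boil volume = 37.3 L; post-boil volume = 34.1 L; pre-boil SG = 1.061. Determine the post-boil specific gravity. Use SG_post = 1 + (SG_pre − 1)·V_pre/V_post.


pts_pre = (1.061 − 1)·1000 = 61.0000
pts_post = 61.0000·37.3/34.1 = 66.7243
SG_post = 1 + 66.7243/1000

1.0667


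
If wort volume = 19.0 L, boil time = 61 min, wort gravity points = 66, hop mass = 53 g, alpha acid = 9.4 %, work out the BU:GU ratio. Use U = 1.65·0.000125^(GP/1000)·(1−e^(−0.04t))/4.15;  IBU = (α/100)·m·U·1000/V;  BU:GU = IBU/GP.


U = 1.65·0.000125^(66/1000)·(1−e^(−0.04·61))/4.15 = 0.2006
IBU = (9.4/100)·53·0.2006·1000/19.0 = 52.5867
BU:GU = 52.5867/66

0.7968
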